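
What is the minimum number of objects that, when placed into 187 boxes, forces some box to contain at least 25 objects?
n = (25 − 1)·187 + 1 = 4489

By the generalised pigeonhole principle, to guarantee some box contains ≥ r objects we need more than (r − 1) · k objects total. Threshold: n = (r − 1) · k + 1. With r = 25 and k = 187: n = 24 · 187 + 1 = 4488 + 1 = 4489. For n = 4488 = 24 · 187, we can put exactly 24 objects in every box, avoiding 25 in any single one — so 4489 is tight.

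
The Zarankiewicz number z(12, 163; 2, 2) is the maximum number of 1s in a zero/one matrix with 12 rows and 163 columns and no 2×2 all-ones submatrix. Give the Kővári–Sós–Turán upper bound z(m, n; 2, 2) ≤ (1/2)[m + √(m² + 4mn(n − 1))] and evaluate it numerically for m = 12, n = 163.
z(12, 163; 2, 2) ≤ (1/2)[12 + √(12² + 4·12·163·162)] = (1/2)[12 + √1267632] = 568.9458

Kővári–Sós–Turán: let r_1, ..., r_12 be the row sums and z = Σ r_i the total number of 1s. Each pair of columns can share at most one row with both entries 1 (else a 2×2 all-ones block appears), so Σ_i C(r_i, 2) ≤ C(163, 2) = 13203. By convexity Σ_i C(r_i, 2) ≥ 12·C(z/12, 2) = z(z − 12)/(2·12), giving z² − 12z − 12·163·162 ≤ 0 and hence z ≤ (1/2)[12 + √(144 + 4·316872)] = (1/2)[12 + √1267632] ≈ (1/2)(12 + 1125.8916) = 568.9458.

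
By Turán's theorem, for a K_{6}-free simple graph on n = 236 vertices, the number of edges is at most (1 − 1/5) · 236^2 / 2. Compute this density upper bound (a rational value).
Turán density bound = (4/5) · 236^2/2 = 111392/5 ≈ 22278.4

Turán's theorem: ex(n, K_{r+1}) is achieved by the complete r-partite Turán graph T(n, r) with parts as balanced as possible, and is at most (1 − 1/r) · n^2/2. For r = 5, n = 236: the density bound is (4/5) · 55696/2 = 111392/5 ≈ 22278.4. The integer-valued extremum is e(T(236, 5)) = 22278, which is strictly less than the density bound 111392/5 since 5 ∤ 236 (the parts of T(236, 5) cannot all be equal).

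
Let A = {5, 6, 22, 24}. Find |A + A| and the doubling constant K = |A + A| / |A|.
K = |A + A| / |A| = 10/4 = 5/2

Enumerate A + A = {a + b : a, b ∈ A}. With |A| = 4, there are |A|^2 = 16 ordered sum pairs; collecting distinct values, A + A = {10, 11, 12, 27, 28, 29, 30, 44, 46, 48}, so |A + A| = 10. Thus K = 10/4 = 5/2. For comparison, the minimum possible |A + A| over all 4-element sets is 2·4 − 1 = 7 (so min K = 7/4), attained only by arithmetic progressions.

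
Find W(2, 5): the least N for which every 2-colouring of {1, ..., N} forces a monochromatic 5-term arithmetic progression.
W(2, 5) = 178

This is a classical value, W(2, 5) = 178, established by combining an explicit 2-colouring of {1, ..., 177} with no monochromatic 5-AP (giving the lower bound W(2, 5) > 177) and a finite case analysis / exhaustive computer search showing every 2-colouring of {1, ..., 178} has such an AP.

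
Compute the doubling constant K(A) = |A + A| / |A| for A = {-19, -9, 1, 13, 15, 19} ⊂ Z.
K = |A + A| / |A| = 20/6 = 10/3

Enumerate A + A = {a + b : a, b ∈ A}. With |A| = 6, there are |A|^2 = 36 ordered sum pairs; collecting distinct values, A + A = {-38, -28, -18, -8, -6, -4, 0, 2, 4, 6, 10, 14, 16, 20, 26, 28, 30, 32, 34, 38}, so |A + A| = 20. Thus K = 20/6 = 10/3. For comparison, the minimum possible |A + A| over all 6-element sets is 2·6 − 1 = 11 (so min K = 11/6), attained only by arithmetic progressions.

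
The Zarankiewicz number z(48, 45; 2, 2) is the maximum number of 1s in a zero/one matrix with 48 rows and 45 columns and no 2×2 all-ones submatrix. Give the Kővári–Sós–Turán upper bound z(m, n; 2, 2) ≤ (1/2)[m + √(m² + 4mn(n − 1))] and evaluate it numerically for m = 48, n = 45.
z(48, 45; 2, 2) ≤ (1/2)[48 + √(48² + 4·48·45·44)] = (1/2)[48 + √382464] = 333.2184

Kővári–Sós–Turán: let r_1, ..., r_48 be the row sums and z = Σ r_i the total number of 1s. Each pair of columns can share at most one row with both entries 1 (else a 2×2 all-ones block appears), so Σ_i C(r_i, 2) ≤ C(45, 2) = 990. By convexity Σ_i C(r_i, 2) ≥ 48·C(z/48, 2) = z(z − 48)/(2·48), giving z² − 48z − 48·45·44 ≤ 0 and hence z ≤ (1/2)[48 + √(2304 + 4·95040)] = (1/2)[48 + √382464] ≈ (1/2)(48 + 618.4367) = 333.2184.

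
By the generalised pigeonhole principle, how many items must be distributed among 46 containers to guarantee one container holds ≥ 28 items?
n = (28 − 1)·46 + 1 = 1243

By the generalised pigeonhole principle, to guarantee some box contains ≥ r objects we need more than (r − 1) · k objects total. Threshold: n = (r − 1) · k + 1. With r = 28 and k = 46: n = 27 · 46 + 1 = 1242 + 1 = 1243. For n = 1242 = 27 · 46, we can put exactly 27 objects in every box, avoiding 28 in any single one — so 1243 is tight.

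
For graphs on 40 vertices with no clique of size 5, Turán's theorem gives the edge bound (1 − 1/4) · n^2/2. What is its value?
Turán density bound = (3/4) · 40^2/2 = 600

Turán's theorem: ex(n, K_{r+1}) is achieved by the complete r-partite Turán graph T(n, r) with parts as balanced as possible, and is at most (1 − 1/r) · n^2/2. For r = 4, n = 40: the density bound is (3/4) · 1600/2 = 600. Since 4 ∣ 40, the Turán graph T(40, 4) has parts of equal size 10, and its edge count e(T(40, 4)) = 600 attains the density bound exactly.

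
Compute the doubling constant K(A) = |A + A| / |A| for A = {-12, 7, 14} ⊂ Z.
K = |A + A| / |A| = 6/3 = 2

Enumerate A + A = {a + b : a, b ∈ A}. With |A| = 3, there are |A|^2 = 9 ordered sum pairs; collecting distinct values, A + A = {-24, -5, 2, 14, 21, 28}, so |A + A| = 6. Thus K = 6/3 = 2. For comparison, the minimum possible |A + A| over all 3-element sets is 2·3 − 1 = 5 (so min K = 5/3), attained only by arithmetic progressions.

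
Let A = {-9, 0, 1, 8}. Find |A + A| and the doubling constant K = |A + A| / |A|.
K = |A + A| / |A| = 10/4 = 5/2

Enumerate A + A = {a + b : a, b ∈ A}. With |A| = 4, there are |A|^2 = 16 ordered sum pairs; collecting distinct values, A + A = {-18, -9, -8, -1, 0, 1, 2, 8, 9, 16}, so |A + A| = 10. Thus K = 10/4 = 5/2. For comparison, the minimum possible |A + A| over all 4-element sets is 2·4 − 1 = 7 (so min K = 7/4), attained only by arithmetic progressions.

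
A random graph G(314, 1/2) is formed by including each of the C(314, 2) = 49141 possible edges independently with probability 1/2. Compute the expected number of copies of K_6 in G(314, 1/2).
E[# K_6] = C(314, 6) · (1/2)^C(6, 2) = 1268751724318 / 2^15 = 634375862159/16384 ≈ 38719229.868103

For each 6-subset S of vertices (there are C(314, 6) = 1268751724318 such S), let X_S = 1 if S induces a K_6 (all C(6, 2) = 15 edges present). Then P(X_S = 1) = (1/2)^15 = 1/32768. By linearity of expectation, E[# K_6] = C(314, 6) · (1/2)^15 = 1268751724318 / 32768 = 634375862159/16384 ≈ 38719229.868103.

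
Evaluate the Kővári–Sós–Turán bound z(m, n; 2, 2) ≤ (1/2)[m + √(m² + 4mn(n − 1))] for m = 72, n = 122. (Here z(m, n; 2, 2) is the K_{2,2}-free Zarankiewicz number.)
z(72, 122; 2, 2) ≤ (1/2)[72 + √(72² + 4·72·122·121)] = (1/2)[72 + √4256640] = 1067.5813

Kővári–Sós–Turán: let r_1, ..., r_72 be the row sums and z = Σ r_i the total number of 1s. Each pair of columns can share at most one row with both entries 1 (else a 2×2 all-ones block appears), so Σ_i C(r_i, 2) ≤ C(122, 2) = 7381. By convexity Σ_i C(r_i, 2) ≥ 72·C(z/72, 2) = z(z − 72)/(2·72), giving z² − 72z − 72·122·121 ≤ 0 and hence z ≤ (1/2)[72 + √(5184 + 4·1062864)] = (1/2)[72 + √4256640] ≈ (1/2)(72 + 2063.1626) = 1067.5813.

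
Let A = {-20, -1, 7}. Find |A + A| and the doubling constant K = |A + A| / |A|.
K = |A + A| / |A| = 6/3 = 2

Enumerate A + A = {a + b : a, b ∈ A}. With |A| = 3, there are |A|^2 = 9 ordered sum pairs; collecting distinct values, A + A = {-40, -21, -13, -2, 6, 14}, so |A + A| = 6. Thus K = 6/3 = 2. For comparison, the minimum possible |A + A| over all 3-element sets is 2·3 − 1 = 5 (so min K = 5/3), attained only by arithmetic progressions.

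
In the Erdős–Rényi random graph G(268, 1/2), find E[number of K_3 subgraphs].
E[# K_3] = C(268, 3) · (1/2)^C(3, 2) = 3172316 / 2^3 = 793079/2 = 396539.5

For each 3-subset S of vertices (there are C(268, 3) = 3172316 such S), let X_S = 1 if S induces a K_3 (all C(3, 2) = 3 edges present). Then P(X_S = 1) = (1/2)^3 = 1/8. By linearity of expectation, E[# K_3] = C(268, 3) · (1/2)^3 = 3172316 / 8 = 793079/2 = 396539.5.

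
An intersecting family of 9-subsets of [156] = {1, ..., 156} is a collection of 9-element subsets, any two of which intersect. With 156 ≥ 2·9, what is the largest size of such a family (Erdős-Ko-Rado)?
max |F| = C(155, 8) = 6876747915675

Erdős-Ko-Rado (1961): when n ≥ 2k, max |F| = C(n−1, k−1). The bound is attained by the star {A : i ∈ A} for any fixed i ∈ [n]. Here C(156−1, 9−1) = C(155, 8) = 6876747915675.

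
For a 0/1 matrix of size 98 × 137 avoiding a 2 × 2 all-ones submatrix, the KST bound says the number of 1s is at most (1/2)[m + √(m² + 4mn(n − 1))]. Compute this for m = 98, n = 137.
z(98, 137; 2, 2) ≤ (1/2)[98 + √(98² + 4·98·137·136)] = (1/2)[98 + √7313348] = 1401.1601

Kővári–Sós–Turán: let r_1, ..., r_98 be the row sums and z = Σ r_i the total number of 1s. Each pair of columns can share at most one row with both entries 1 (else a 2×2 all-ones block appears), so Σ_i C(r_i, 2) ≤ C(137, 2) = 9316. By convexity Σ_i C(r_i, 2) ≥ 98·C(z/98, 2) = z(z − 98)/(2·98), giving z² − 98z − 98·137·136 ≤ 0 and hence z ≤ (1/2)[98 + √(9604 + 4·1825936)] = (1/2)[98 + √7313348] ≈ (1/2)(98 + 2704.3202) = 1401.1601.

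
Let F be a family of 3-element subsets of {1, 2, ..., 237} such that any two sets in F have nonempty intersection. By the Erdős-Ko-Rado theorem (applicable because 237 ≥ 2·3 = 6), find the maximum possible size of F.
max |F| = C(236, 2) = 27730

The Erdős-Ko-Rado theorem states: for n ≥ 2k, an intersecting family of k-subsets of an n-element set has size at most C(n − 1, k − 1), with equality for 'star' families {A ⊆ [n] : |A| = k, i ∈ A} (fix an element i). For n = 237, k = 3: C(236, 2) = 27730.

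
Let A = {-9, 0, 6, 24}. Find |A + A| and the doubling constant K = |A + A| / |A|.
K = |A + A| / |A| = 10/4 = 5/2

Enumerate A + A = {a + b : a, b ∈ A}. With |A| = 4, there are |A|^2 = 16 ordered sum pairs; collecting distinct values, A + A = {-18, -9, -3, 0, 6, 12, 15, 24, 30, 48}, so |A + A| = 10. Thus K = 10/4 = 5/2. For comparison, the minimum possible |A + A| over all 4-element sets is 2·4 − 1 = 7 (so min K = 7/4), attained only by arithmetic progressions.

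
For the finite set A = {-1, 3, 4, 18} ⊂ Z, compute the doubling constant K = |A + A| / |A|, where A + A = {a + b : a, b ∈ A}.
K = |A + A| / |A| = 10/4 = 5/2

Enumerate A + A = {a + b : a, b ∈ A}. With |A| = 4, there are |A|^2 = 16 ordered sum pairs; collecting distinct values, A + A = {-2, 2, 3, 6, 7, 8, 17, 21, 22, 36}, so |A + A| = 10. Thus K = 10/4 = 5/2. For comparison, the minimum possible |A + A| over all 4-element sets is 2·4 − 1 = 7 (so min K = 7/4), attained only by arithmetic progressions.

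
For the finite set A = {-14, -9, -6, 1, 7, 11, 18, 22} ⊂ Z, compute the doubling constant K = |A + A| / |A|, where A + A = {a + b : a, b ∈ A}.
K = |A + A| / |A| = 32/8 = 4

Enumerate A + A = {a + b : a, b ∈ A}. With |A| = 8, there are |A|^2 = 64 ordered sum pairs; collecting distinct values, A + A = {-28, -23, -20, -18, -15, -13, -12, -8, -7, -5, -3, -2, 1, 2, 4, 5, 8, 9, 12, 13, 14, 16, 18, 19, 22, 23, 25, 29, 33, 36, 40, 44}, so |A + A| = 32. Thus K = 32/8 = 4. For comparison, the minimum possible |A + A| over all 8-element sets is 2·8 − 1 = 15 (so min K = 15/8), attained only by arithmetic progressions.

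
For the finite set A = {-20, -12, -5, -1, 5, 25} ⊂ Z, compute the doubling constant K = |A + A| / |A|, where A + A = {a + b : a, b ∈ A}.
K = |A + A| / |A| = 21/6 = 7/2

Enumerate A + A = {a + b : a, b ∈ A}. With |A| = 6, there are |A|^2 = 36 ordered sum pairs; collecting distinct values, A + A = {-40, -32, -25, -24, -21, -17, -15, -13, -10, -7, -6, -2, 0, 4, 5, 10, 13, 20, 24, 30, 50}, so |A + A| = 21. Thus K = 21/6 = 7/2. For comparison, the minimum possible |A + A| over all 6-element sets is 2·6 − 1 = 11 (so min K = 11/6), attained only by arithmetic progressions.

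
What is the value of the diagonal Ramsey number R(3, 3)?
R(3, 3) = 6

Lower bound: the 5-cycle C_5 (with the remaining edges as the complement) gives a 2-colouring of K_5 with no monochromatic triangle, so R(3, 3) > 5.
Upper bound: in K_6, any vertex has 5 incident edges, so by pigeonhole ≥3 are the same colour (say red). If any pair of those red neighbours has a red edge between them, we get a red triangle; otherwise the three neighbours span a blue triangle. So every 2-colouring of K_6 has a monochromatic triangle.
Hence R(3, 3) = 6.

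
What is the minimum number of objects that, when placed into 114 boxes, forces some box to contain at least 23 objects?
n = (23 − 1)·114 + 1 = 2509

By the generalised pigeonhole principle, to guarantee some box contains ≥ r objects we need more than (r − 1) · k objects total. Threshold: n = (r − 1) · k + 1. With r = 23 and k = 114: n = 22 · 114 + 1 = 2508 + 1 = 2509. For n = 2508 = 22 · 114, we can put exactly 22 objects in every box, avoiding 23 in any single one — so 2509 is tight.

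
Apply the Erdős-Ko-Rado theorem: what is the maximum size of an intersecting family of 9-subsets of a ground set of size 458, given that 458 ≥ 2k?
max |F| = C(457, 8) = 44366325514679025

The Erdős-Ko-Rado theorem states: for n ≥ 2k, an intersecting family of k-subsets of an n-element set has size at most C(n − 1, k − 1), with equality for 'star' families {A ⊆ [n] : |A| = k, i ∈ A} (fix an element i). For n = 458, k = 9: C(457, 8) = 44366325514679025.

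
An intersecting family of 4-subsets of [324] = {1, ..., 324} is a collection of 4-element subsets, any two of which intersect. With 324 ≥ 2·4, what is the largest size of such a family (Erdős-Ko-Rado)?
max |F| = C(323, 3) = 5564321

The Erdős-Ko-Rado theorem states: for n ≥ 2k, an intersecting family of k-subsets of an n-element set has size at most C(n − 1, k − 1), with equality for 'star' families {A ⊆ [n] : |A| = k, i ∈ A} (fix an element i). For n = 324, k = 4: C(323, 3) = 5564321.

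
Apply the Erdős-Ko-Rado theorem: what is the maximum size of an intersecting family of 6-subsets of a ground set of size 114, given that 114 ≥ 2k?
max |F| = C(113, 5) = 140364532

Erdős-Ko-Rado (1961): when n ≥ 2k, max |F| = C(n−1, k−1). The bound is attained by the star {A : i ∈ A} for any fixed i ∈ [n]. Here C(114−1, 6−1) = C(113, 5) = 140364532.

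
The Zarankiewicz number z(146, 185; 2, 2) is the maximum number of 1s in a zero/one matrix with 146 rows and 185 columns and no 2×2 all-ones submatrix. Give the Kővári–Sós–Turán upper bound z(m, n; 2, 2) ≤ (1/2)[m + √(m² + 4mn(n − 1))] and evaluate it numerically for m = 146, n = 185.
z(146, 185; 2, 2) ≤ (1/2)[146 + √(146² + 4·146·185·184)] = (1/2)[146 + √19900676] = 2303.5087

Kővári–Sós–Turán: let r_1, ..., r_146 be the row sums and z = Σ r_i the total number of 1s. Each pair of columns can share at most one row with both entries 1 (else a 2×2 all-ones block appears), so Σ_i C(r_i, 2) ≤ C(185, 2) = 17020. By convexity Σ_i C(r_i, 2) ≥ 146·C(z/146, 2) = z(z − 146)/(2·146), giving z² − 146z − 146·185·184 ≤ 0 and hence z ≤ (1/2)[146 + √(21316 + 4·4969840)] = (1/2)[146 + √19900676] ≈ (1/2)(146 + 4461.0174) = 2303.5087.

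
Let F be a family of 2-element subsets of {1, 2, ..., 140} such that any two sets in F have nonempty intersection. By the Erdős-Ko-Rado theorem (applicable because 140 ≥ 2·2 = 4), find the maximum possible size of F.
max |F| = C(139, 1) = 139

The Erdős-Ko-Rado theorem states: for n ≥ 2k, an intersecting family of k-subsets of an n-element set has size at most C(n − 1, k − 1), with equality for 'star' families {A ⊆ [n] : |A| = k, i ∈ A} (fix an element i). For n = 140, k = 2: C(139, 1) = 139.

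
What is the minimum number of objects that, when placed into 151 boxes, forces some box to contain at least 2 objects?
n = (2 − 1)·151 + 1 = 152

By the generalised pigeonhole principle, to guarantee some box contains ≥ r objects we need more than (r − 1) · k objects total. Threshold: n = (r − 1) · k + 1. With r = 2 and k = 151: n = 1 · 151 + 1 = 151 + 1 = 152. For n = 151 = 1 · 151, we can put exactly 1 objects in every box, avoiding 2 in any single one — so 152 is tight.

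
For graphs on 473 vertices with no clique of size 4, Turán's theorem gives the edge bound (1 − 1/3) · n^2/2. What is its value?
Turán density bound = (2/3) · 473^2/2 = 223729/3 ≈ 74576.3333

Turán's theorem: ex(n, K_{r+1}) is achieved by the complete r-partite Turán graph T(n, r) with parts as balanced as possible, and is at most (1 − 1/r) · n^2/2. For r = 3, n = 473: the density bound is (2/3) · 223729/2 = 223729/3 ≈ 74576.3333. The integer-valued extremum is e(T(473, 3)) = 74576, which is strictly less than the density bound 223729/3 since 3 ∤ 473 (the parts of T(473, 3) cannot all be equal).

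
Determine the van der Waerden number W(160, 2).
W(160, 2) = 160 + 1 = 161

A 2-term AP is any pair of integers, so a monochromatic 2-AP exists iff some colour is used at least twice. With 160 colours, the colouring i ↦ i on {1, ..., 160} uses each colour once, avoiding any monochromatic pair, so W(160, 2) > 160. For {1, ..., 161}, pigeonhole forces two integers of the same colour, which form a monochromatic 2-AP. Hence W(160, 2) = 161.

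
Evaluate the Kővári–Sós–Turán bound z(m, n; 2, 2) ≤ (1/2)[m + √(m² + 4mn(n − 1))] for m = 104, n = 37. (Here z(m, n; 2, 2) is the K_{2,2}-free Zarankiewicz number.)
z(104, 37; 2, 2) ≤ (1/2)[104 + √(104² + 4·104·37·36)] = (1/2)[104 + √564928] = 427.8085

Kővári–Sós–Turán: let r_1, ..., r_104 be the row sums and z = Σ r_i the total number of 1s. Each pair of columns can share at most one row with both entries 1 (else a 2×2 all-ones block appears), so Σ_i C(r_i, 2) ≤ C(37, 2) = 666. By convexity Σ_i C(r_i, 2) ≥ 104·C(z/104, 2) = z(z − 104)/(2·104), giving z² − 104z − 104·37·36 ≤ 0 and hence z ≤ (1/2)[104 + √(10816 + 4·138528)] = (1/2)[104 + √564928] ≈ (1/2)(104 + 751.6169) = 427.8085.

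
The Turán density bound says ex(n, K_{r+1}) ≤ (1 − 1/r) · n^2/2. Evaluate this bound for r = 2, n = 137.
Turán density bound = (1/2) · 137^2/2 = 18769/4 ≈ 4692.25

Turán's theorem: ex(n, K_{r+1}) is achieved by the complete r-partite Turán graph T(n, r) with parts as balanced as possible, and is at most (1 − 1/r) · n^2/2. For r = 2, n = 137: the density bound is (1/2) · 18769/2 = 18769/4 ≈ 4692.25. The integer-valued extremum is e(T(137, 2)) = 4692, which is strictly less than the density bound 18769/4 since 2 ∤ 137 (the parts of T(137, 2) cannot all be equal).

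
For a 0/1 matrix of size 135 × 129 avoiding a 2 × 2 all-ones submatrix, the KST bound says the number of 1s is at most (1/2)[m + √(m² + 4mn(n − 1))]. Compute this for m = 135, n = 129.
z(135, 129; 2, 2) ≤ (1/2)[135 + √(135² + 4·135·129·128)] = (1/2)[135 + √8934705] = 1562.0488

Kővári–Sós–Turán: let r_1, ..., r_135 be the row sums and z = Σ r_i the total number of 1s. Each pair of columns can share at most one row with both entries 1 (else a 2×2 all-ones block appears), so Σ_i C(r_i, 2) ≤ C(129, 2) = 8256. By convexity Σ_i C(r_i, 2) ≥ 135·C(z/135, 2) = z(z − 135)/(2·135), giving z² − 135z − 135·129·128 ≤ 0 and hence z ≤ (1/2)[135 + √(18225 + 4·2229120)] = (1/2)[135 + √8934705] ≈ (1/2)(135 + 2989.0977) = 1562.0488.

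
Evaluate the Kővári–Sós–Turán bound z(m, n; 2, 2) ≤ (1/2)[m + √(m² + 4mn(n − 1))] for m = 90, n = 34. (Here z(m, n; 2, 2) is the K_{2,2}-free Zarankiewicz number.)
z(90, 34; 2, 2) ≤ (1/2)[90 + √(90² + 4·90·34·33)] = (1/2)[90 + √412020] = 365.9439

Kővári–Sós–Turán: let r_1, ..., r_90 be the row sums and z = Σ r_i the total number of 1s. Each pair of columns can share at most one row with both entries 1 (else a 2×2 all-ones block appears), so Σ_i C(r_i, 2) ≤ C(34, 2) = 561. By convexity Σ_i C(r_i, 2) ≥ 90·C(z/90, 2) = z(z − 90)/(2·90), giving z² − 90z − 90·34·33 ≤ 0 and hence z ≤ (1/2)[90 + √(8100 + 4·100980)] = (1/2)[90 + √412020] ≈ (1/2)(90 + 641.8878) = 365.9439.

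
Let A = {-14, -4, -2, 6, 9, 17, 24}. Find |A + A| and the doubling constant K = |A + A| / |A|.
K = |A + A| / |A| = 26/7

Enumerate A + A = {a + b : a, b ∈ A}. With |A| = 7, there are |A|^2 = 49 ordered sum pairs; collecting distinct values, A + A = {-28, -18, -16, -8, -6, -5, -4, 2, 3, 4, 5, 7, 10, 12, 13, 15, 18, 20, 22, 23, 26, 30, 33, 34, 41, 48}, so |A + A| = 26. Thus K = 26/7. For comparison, the minimum possible |A + A| over all 7-element sets is 2·7 − 1 = 13 (so min K = 13/7), attained only by arithmetic progressions.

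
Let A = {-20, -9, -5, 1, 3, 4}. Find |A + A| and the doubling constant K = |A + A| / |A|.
K = |A + A| / |A| = 21/6 = 7/2

Enumerate A + A = {a + b : a, b ∈ A}. With |A| = 6, there are |A|^2 = 36 ordered sum pairs; collecting distinct values, A + A = {-40, -29, -25, -19, -18, -17, -16, -14, -10, -8, -6, -5, -4, -2, -1, 2, 4, 5, 6, 7, 8}, so |A + A| = 21. Thus K = 21/6 = 7/2. For comparison, the minimum possible |A + A| over all 6-element sets is 2·6 − 1 = 11 (so min K = 11/6), attained only by arithmetic progressions.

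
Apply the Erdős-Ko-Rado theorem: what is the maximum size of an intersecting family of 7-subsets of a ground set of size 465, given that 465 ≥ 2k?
max |F| = C(464, 6) = 13417756101288

The Erdős-Ko-Rado theorem states: for n ≥ 2k, an intersecting family of k-subsets of an n-element set has size at most C(n − 1, k − 1), with equality for 'star' families {A ⊆ [n] : |A| = k, i ∈ A} (fix an element i). For n = 465, k = 7: C(464, 6) = 13417756101288.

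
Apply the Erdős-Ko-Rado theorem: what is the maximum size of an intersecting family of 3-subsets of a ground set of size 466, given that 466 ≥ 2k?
max |F| = C(465, 2) = 107880

Erdős-Ko-Rado (1961): when n ≥ 2k, max |F| = C(n−1, k−1). The bound is attained by the star {A : i ∈ A} for any fixed i ∈ [n]. Here C(466−1, 3−1) = C(465, 2) = 107880.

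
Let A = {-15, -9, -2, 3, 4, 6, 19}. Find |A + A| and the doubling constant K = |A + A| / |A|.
K = |A + A| / |A| = 25/7

Enumerate A + A = {a + b : a, b ∈ A}. With |A| = 7, there are |A|^2 = 49 ordered sum pairs; collecting distinct values, A + A = {-30, -24, -18, -17, -12, -11, -9, -6, -5, -4, -3, 1, 2, 4, 6, 7, 8, 9, 10, 12, 17, 22, 23, 25, 38}, so |A + A| = 25. Thus K = 25/7. For comparison, the minimum possible |A + A| over all 7-element sets is 2·7 − 1 = 13 (so min K = 13/7), attained only by arithmetic progressions.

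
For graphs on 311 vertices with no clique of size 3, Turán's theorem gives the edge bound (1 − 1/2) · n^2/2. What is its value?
Turán density bound = (1/2) · 311^2/2 = 96721/4 ≈ 24180.25

Turán's theorem: ex(n, K_{r+1}) is achieved by the complete r-partite Turán graph T(n, r) with parts as balanced as possible, and is at most (1 − 1/r) · n^2/2. For r = 2, n = 311: the density bound is (1/2) · 96721/2 = 96721/4 ≈ 24180.25. The integer-valued extremum is e(T(311, 2)) = 24180, which is strictly less than the density bound 96721/4 since 2 ∤ 311 (the parts of T(311, 2) cannot all be equal).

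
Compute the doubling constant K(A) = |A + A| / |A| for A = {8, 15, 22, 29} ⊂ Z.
K = |A + A| / |A| = 7/4

Enumerate A + A = {a + b : a, b ∈ A}. With |A| = 4, there are |A|^2 = 16 ordered sum pairs; collecting distinct values, A + A = {16, 23, 30, 37, 44, 51, 58}, so |A + A| = 7. Thus K = 7/4. Here |A + A| = 2|A| − 1 = 7, the minimum possible — so K = 7/4 is minimal, which holds iff A is an arithmetic progression.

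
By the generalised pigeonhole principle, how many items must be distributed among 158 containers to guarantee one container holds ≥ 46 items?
n = (46 − 1)·158 + 1 = 7111

By the generalised pigeonhole principle, to guarantee some box contains ≥ r objects we need more than (r − 1) · k objects total. Threshold: n = (r − 1) · k + 1. With r = 46 and k = 158: n = 45 · 158 + 1 = 7110 + 1 = 7111. For n = 7110 = 45 · 158, we can put exactly 45 objects in every box, avoiding 46 in any single one — so 7111 is tight.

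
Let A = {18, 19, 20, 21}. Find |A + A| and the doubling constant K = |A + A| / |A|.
K = |A + A| / |A| = 7/4

Enumerate A + A = {a + b : a, b ∈ A}. With |A| = 4, there are |A|^2 = 16 ordered sum pairs; collecting distinct values, A + A = {36, 37, 38, 39, 40, 41, 42}, so |A + A| = 7. Thus K = 7/4. Here |A + A| = 2|A| − 1 = 7, the minimum possible — so K = 7/4 is minimal, which holds iff A is an arithmetic progression.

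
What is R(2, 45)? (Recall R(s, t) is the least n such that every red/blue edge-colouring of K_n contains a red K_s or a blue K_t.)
R(2, 45) = 45

R(2, k) = k for all k ≥ 2: in a 2-colouring of K_k, either some edge is red (a red K_2) or all edges are blue (a blue K_k). And K_{44} coloured all-blue has no blue K_45, so R(2, 45) > 44. Hence R(2, 45) = 45.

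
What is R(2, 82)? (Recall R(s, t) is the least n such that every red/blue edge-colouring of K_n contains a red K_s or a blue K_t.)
R(2, 82) = 82

R(2, k) = k for all k ≥ 2: in a 2-colouring of K_k, either some edge is red (a red K_2) or all edges are blue (a blue K_k). And K_{81} coloured all-blue has no blue K_82, so R(2, 82) > 81. Hence R(2, 82) = 82.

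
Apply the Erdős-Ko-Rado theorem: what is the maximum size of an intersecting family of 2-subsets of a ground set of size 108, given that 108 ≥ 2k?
max |F| = C(107, 1) = 107

The Erdős-Ko-Rado theorem states: for n ≥ 2k, an intersecting family of k-subsets of an n-element set has size at most C(n − 1, k − 1), with equality for 'star' families {A ⊆ [n] : |A| = k, i ∈ A} (fix an element i). For n = 108, k = 2: C(107, 1) = 107.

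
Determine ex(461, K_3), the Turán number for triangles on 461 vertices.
ex(461, K_3) = ⌊461^2/4⌋ = 53130

Mantel (1907): a triangle-free graph on n vertices has at most ⌊n^2/4⌋ edges, with equality for the complete bipartite graph K_{⌊n/2⌋, ⌈n/2⌉}. For n = 461: ⌊461^2/4⌋ = ⌊212521/4⌋ = 53130. The extremal graph is K_{230, 231}, which has 230·231 = 53130 edges.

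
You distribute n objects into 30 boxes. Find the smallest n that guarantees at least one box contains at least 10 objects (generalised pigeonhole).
n = (10 − 1)·30 + 1 = 271

By the generalised pigeonhole principle, to guarantee some box contains ≥ r objects we need more than (r − 1) · k objects total. Threshold: n = (r − 1) · k + 1. With r = 10 and k = 30: n = 9 · 30 + 1 = 270 + 1 = 271. For n = 270 = 9 · 30, we can put exactly 9 objects in every box, avoiding 10 in any single one — so 271 is tight.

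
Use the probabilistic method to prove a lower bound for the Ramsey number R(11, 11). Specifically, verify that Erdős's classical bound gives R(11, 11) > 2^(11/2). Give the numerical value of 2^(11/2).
2^(11/2) = 45.2548; so R(11, 11) > 45.2548

Colour each edge of K_n uniformly at random with red/blue. The expected number of monochromatic K_11 is C(n, 11) · 2 · 2^(−C(11,2)). If C(n, 11) · 2^(1 − C(11,2)) < 1, then with positive probability no monochromatic K_11 exists, so R(11, 11) > n. The standard estimate C(n, 11) ≤ n^11/11! shows this inequality holds whenever n ≤ 2^(11/2) (since 11! · 2^(C(11,2) − 1) > 2^(11^2/2) ≥ n^11). Hence R(11, 11) > 2^(11/2) = 45.2548.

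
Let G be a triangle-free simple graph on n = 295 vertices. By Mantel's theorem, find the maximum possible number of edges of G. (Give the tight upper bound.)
ex(295, K_3) = ⌊295^2/4⌋ = 21756

Mantel (1907): a triangle-free graph on n vertices has at most ⌊n^2/4⌋ edges, with equality for the complete bipartite graph K_{⌊n/2⌋, ⌈n/2⌉}. For n = 295: ⌊295^2/4⌋ = ⌊87025/4⌋ = 21756. The extremal graph is K_{147, 148}, which has 147·148 = 21756 edges.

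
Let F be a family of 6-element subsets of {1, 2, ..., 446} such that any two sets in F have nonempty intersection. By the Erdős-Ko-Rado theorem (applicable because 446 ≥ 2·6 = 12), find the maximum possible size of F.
max |F| = C(445, 5) = 142176009339

Erdős-Ko-Rado (1961): when n ≥ 2k, max |F| = C(n−1, k−1). The bound is attained by the star {A : i ∈ A} for any fixed i ∈ [n]. Here C(446−1, 6−1) = C(445, 5) = 142176009339.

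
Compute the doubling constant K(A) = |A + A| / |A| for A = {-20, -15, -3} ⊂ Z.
K = |A + A| / |A| = 6/3 = 2

Enumerate A + A = {a + b : a, b ∈ A}. With |A| = 3, there are |A|^2 = 9 ordered sum pairs; collecting distinct values, A + A = {-40, -35, -30, -23, -18, -6}, so |A + A| = 6. Thus K = 6/3 = 2. For comparison, the minimum possible |A + A| over all 3-element sets is 2·3 − 1 = 5 (so min K = 5/3), attained only by arithmetic progressions.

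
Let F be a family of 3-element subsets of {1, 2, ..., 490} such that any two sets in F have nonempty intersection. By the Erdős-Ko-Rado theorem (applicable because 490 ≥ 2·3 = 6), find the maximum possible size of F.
max |F| = C(489, 2) = 119316

The Erdős-Ko-Rado theorem states: for n ≥ 2k, an intersecting family of k-subsets of an n-element set has size at most C(n − 1, k − 1), with equality for 'star' families {A ⊆ [n] : |A| = k, i ∈ A} (fix an element i). For n = 490, k = 3: C(489, 2) = 119316.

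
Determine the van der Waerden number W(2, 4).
W(2, 4) = 35

This is a classical value, W(2, 4) = 35, established by combining an explicit 2-colouring of {1, ..., 34} with no monochromatic 4-AP (giving the lower bound W(2, 4) > 34) and a finite case analysis / exhaustive computer search showing every 2-colouring of {1, ..., 35} has such an AP.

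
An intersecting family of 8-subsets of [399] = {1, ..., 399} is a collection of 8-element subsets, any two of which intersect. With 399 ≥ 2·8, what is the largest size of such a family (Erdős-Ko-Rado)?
max |F| = C(398, 7) = 297652930822632

The Erdős-Ko-Rado theorem states: for n ≥ 2k, an intersecting family of k-subsets of an n-element set has size at most C(n − 1, k − 1), with equality for 'star' families {A ⊆ [n] : |A| = k, i ∈ A} (fix an element i). For n = 399, k = 8: C(398, 7) = 297652930822632.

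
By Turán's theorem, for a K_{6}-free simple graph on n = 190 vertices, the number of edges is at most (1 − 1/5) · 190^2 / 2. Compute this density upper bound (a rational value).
Turán density bound = (4/5) · 190^2/2 = 14440

Turán's theorem: ex(n, K_{r+1}) is achieved by the complete r-partite Turán graph T(n, r) with parts as balanced as possible, and is at most (1 − 1/r) · n^2/2. For r = 5, n = 190: the density bound is (4/5) · 36100/2 = 14440. Since 5 ∣ 190, the Turán graph T(190, 5) has parts of equal size 38, and its edge count e(T(190, 5)) = 14440 attains the density bound exactly.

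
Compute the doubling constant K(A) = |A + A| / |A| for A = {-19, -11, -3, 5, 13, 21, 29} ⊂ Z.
K = |A + A| / |A| = 13/7

Enumerate A + A = {a + b : a, b ∈ A}. With |A| = 7, there are |A|^2 = 49 ordered sum pairs; collecting distinct values, A + A = {-38, -30, -22, -14, -6, 2, 10, 18, 26, 34, 42, 50, 58}, so |A + A| = 13. Thus K = 13/7. Here |A + A| = 2|A| − 1 = 13, the minimum possible — so K = 13/7 is minimal, which holds iff A is an arithmetic progression.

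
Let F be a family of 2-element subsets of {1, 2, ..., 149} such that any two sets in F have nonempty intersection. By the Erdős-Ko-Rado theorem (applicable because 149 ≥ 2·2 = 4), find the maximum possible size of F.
max |F| = C(148, 1) = 148

Erdős-Ko-Rado (1961): when n ≥ 2k, max |F| = C(n−1, k−1). The bound is attained by the star {A : i ∈ A} for any fixed i ∈ [n]. Here C(149−1, 2−1) = C(148, 1) = 148.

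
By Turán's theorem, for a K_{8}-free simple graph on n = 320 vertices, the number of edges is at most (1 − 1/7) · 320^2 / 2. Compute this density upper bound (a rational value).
Turán density bound = (6/7) · 320^2/2 = 307200/7 ≈ 43885.7143

Turán's theorem: ex(n, K_{r+1}) is achieved by the complete r-partite Turán graph T(n, r) with parts as balanced as possible, and is at most (1 − 1/r) · n^2/2. For r = 7, n = 320: the density bound is (6/7) · 102400/2 = 307200/7 ≈ 43885.7143. The integer-valued extremum is e(T(320, 7)) = 43885, which is strictly less than the density bound 307200/7 since 7 ∤ 320 (the parts of T(320, 7) cannot all be equal).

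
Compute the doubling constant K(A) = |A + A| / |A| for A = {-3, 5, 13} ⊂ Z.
K = |A + A| / |A| = 5/3

Enumerate A + A = {a + b : a, b ∈ A}. With |A| = 3, there are |A|^2 = 9 ordered sum pairs; collecting distinct values, A + A = {-6, 2, 10, 18, 26}, so |A + A| = 5. Thus K = 5/3. Here |A + A| = 2|A| − 1 = 5, the minimum possible — so K = 5/3 is minimal, which holds iff A is an arithmetic progression.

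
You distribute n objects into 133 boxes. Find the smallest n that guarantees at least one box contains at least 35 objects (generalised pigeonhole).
n = (35 − 1)·133 + 1 = 4523

By the generalised pigeonhole principle, to guarantee some box contains ≥ r objects we need more than (r − 1) · k objects total. Threshold: n = (r − 1) · k + 1. With r = 35 and k = 133: n = 34 · 133 + 1 = 4522 + 1 = 4523. For n = 4522 = 34 · 133, we can put exactly 34 objects in every box, avoiding 35 in any single one — so 4523 is tight.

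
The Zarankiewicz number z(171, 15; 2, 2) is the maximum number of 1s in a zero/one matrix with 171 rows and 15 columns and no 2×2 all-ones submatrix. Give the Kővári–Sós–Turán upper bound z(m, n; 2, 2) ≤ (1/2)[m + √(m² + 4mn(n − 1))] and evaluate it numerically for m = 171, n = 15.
z(171, 15; 2, 2) ≤ (1/2)[171 + √(171² + 4·171·15·14)] = (1/2)[171 + √172881] = 293.3948

Kővári–Sós–Turán: let r_1, ..., r_171 be the row sums and z = Σ r_i the total number of 1s. Each pair of columns can share at most one row with both entries 1 (else a 2×2 all-ones block appears), so Σ_i C(r_i, 2) ≤ C(15, 2) = 105. By convexity Σ_i C(r_i, 2) ≥ 171·C(z/171, 2) = z(z − 171)/(2·171), giving z² − 171z − 171·15·14 ≤ 0 and hence z ≤ (1/2)[171 + √(29241 + 4·35910)] = (1/2)[171 + √172881] ≈ (1/2)(171 + 415.7896) = 293.3948.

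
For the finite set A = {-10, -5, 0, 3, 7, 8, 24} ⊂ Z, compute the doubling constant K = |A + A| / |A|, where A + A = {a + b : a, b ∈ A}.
K = |A + A| / |A| = 24/7

Enumerate A + A = {a + b : a, b ∈ A}. With |A| = 7, there are |A|^2 = 49 ordered sum pairs; collecting distinct values, A + A = {-20, -15, -10, -7, -5, -3, -2, 0, 2, 3, 6, 7, 8, 10, 11, 14, 15, 16, 19, 24, 27, 31, 32, 48}, so |A + A| = 24. Thus K = 24/7. For comparison, the minimum possible |A + A| over all 7-element sets is 2·7 − 1 = 13 (so min K = 13/7), attained only by arithmetic progressions.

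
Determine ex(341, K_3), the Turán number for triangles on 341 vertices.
ex(341, K_3) = ⌊341^2/4⌋ = 29070

Mantel (1907): a triangle-free graph on n vertices has at most ⌊n^2/4⌋ edges, with equality for the complete bipartite graph K_{⌊n/2⌋, ⌈n/2⌉}. For n = 341: ⌊341^2/4⌋ = ⌊116281/4⌋ = 29070. The extremal graph is K_{170, 171}, which has 170·171 = 29070 edges.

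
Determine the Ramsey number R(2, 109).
R(2, 109) = 109

R(2, k) = k for all k ≥ 2: in a 2-colouring of K_k, either some edge is red (a red K_2) or all edges are blue (a blue K_k). And K_{108} coloured all-blue has no blue K_109, so R(2, 109) > 108. Hence R(2, 109) = 109.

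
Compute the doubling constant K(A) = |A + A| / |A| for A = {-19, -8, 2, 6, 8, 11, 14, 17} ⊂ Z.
K = |A + A| / |A| = 30/8 = 15/4

Enumerate A + A = {a + b : a, b ∈ A}. With |A| = 8, there are |A|^2 = 64 ordered sum pairs; collecting distinct values, A + A = {-38, -27, -17, -16, -13, -11, -8, -6, -5, -2, 0, 3, 4, 6, 8, 9, 10, 12, 13, 14, 16, 17, 19, 20, 22, 23, 25, 28, 31, 34}, so |A + A| = 30. Thus K = 30/8 = 15/4. For comparison, the minimum possible |A + A| over all 8-element sets is 2·8 − 1 = 15 (so min K = 15/8), attained only by arithmetic progressions.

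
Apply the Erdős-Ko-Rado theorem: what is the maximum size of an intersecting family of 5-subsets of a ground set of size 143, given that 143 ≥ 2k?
max |F| = C(142, 4) = 16234505

Erdős-Ko-Rado (1961): when n ≥ 2k, max |F| = C(n−1, k−1). The bound is attained by the star {A : i ∈ A} for any fixed i ∈ [n]. Here C(143−1, 5−1) = C(142, 4) = 16234505.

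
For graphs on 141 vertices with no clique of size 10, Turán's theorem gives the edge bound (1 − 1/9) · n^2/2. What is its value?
Turán density bound = (8/9) · 141^2/2 = 8836

Turán's theorem: ex(n, K_{r+1}) is achieved by the complete r-partite Turán graph T(n, r) with parts as balanced as possible, and is at most (1 − 1/r) · n^2/2. For r = 9, n = 141: the density bound is (8/9) · 19881/2 = 8836. The integer-valued extremum is e(T(141, 9)) = 8835, which is strictly less than the density bound 8836 since 9 ∤ 141 (the parts of T(141, 9) cannot all be equal).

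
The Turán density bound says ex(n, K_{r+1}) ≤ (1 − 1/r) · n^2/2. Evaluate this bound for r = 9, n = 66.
Turán density bound = (8/9) · 66^2/2 = 1936

Turán's theorem: ex(n, K_{r+1}) is achieved by the complete r-partite Turán graph T(n, r) with parts as balanced as possible, and is at most (1 − 1/r) · n^2/2. For r = 9, n = 66: the density bound is (8/9) · 4356/2 = 1936. The integer-valued extremum is e(T(66, 9)) = 1935, which is strictly less than the density bound 1936 since 9 ∤ 66 (the parts of T(66, 9) cannot all be equal).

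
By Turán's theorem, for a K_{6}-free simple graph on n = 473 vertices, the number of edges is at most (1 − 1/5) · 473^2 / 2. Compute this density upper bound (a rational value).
Turán density bound = (4/5) · 473^2/2 = 447458/5 ≈ 89491.6

Turán's theorem: ex(n, K_{r+1}) is achieved by the complete r-partite Turán graph T(n, r) with parts as balanced as possible, and is at most (1 − 1/r) · n^2/2. For r = 5, n = 473: the density bound is (4/5) · 223729/2 = 447458/5 ≈ 89491.6. The integer-valued extremum is e(T(473, 5)) = 89491, which is strictly less than the density bound 447458/5 since 5 ∤ 473 (the parts of T(473, 5) cannot all be equal).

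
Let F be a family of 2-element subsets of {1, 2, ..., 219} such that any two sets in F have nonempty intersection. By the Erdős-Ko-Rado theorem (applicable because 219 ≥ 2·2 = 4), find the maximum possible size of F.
max |F| = C(218, 1) = 218

Erdős-Ko-Rado (1961): when n ≥ 2k, max |F| = C(n−1, k−1). The bound is attained by the star {A : i ∈ A} for any fixed i ∈ [n]. Here C(219−1, 2−1) = C(218, 1) = 218.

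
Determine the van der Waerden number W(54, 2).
W(54, 2) = 54 + 1 = 55

A 2-term AP is any pair of integers, so a monochromatic 2-AP exists iff some colour is used at least twice. With 54 colours, the colouring i ↦ i on {1, ..., 54} uses each colour once, avoiding any monochromatic pair, so W(54, 2) > 54. For {1, ..., 55}, pigeonhole forces two integers of the same colour, which form a monochromatic 2-AP. Hence W(54, 2) = 55.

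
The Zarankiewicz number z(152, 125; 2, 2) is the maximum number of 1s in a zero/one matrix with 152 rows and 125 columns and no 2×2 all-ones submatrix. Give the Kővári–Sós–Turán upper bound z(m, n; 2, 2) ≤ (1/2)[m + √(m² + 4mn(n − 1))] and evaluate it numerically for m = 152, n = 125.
z(152, 125; 2, 2) ≤ (1/2)[152 + √(152² + 4·152·125·124)] = (1/2)[152 + √9447104] = 1612.8071

Kővári–Sós–Turán: let r_1, ..., r_152 be the row sums and z = Σ r_i the total number of 1s. Each pair of columns can share at most one row with both entries 1 (else a 2×2 all-ones block appears), so Σ_i C(r_i, 2) ≤ C(125, 2) = 7750. By convexity Σ_i C(r_i, 2) ≥ 152·C(z/152, 2) = z(z − 152)/(2·152), giving z² − 152z − 152·125·124 ≤ 0 and hence z ≤ (1/2)[152 + √(23104 + 4·2356000)] = (1/2)[152 + √9447104] ≈ (1/2)(152 + 3073.6142) = 1612.8071.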